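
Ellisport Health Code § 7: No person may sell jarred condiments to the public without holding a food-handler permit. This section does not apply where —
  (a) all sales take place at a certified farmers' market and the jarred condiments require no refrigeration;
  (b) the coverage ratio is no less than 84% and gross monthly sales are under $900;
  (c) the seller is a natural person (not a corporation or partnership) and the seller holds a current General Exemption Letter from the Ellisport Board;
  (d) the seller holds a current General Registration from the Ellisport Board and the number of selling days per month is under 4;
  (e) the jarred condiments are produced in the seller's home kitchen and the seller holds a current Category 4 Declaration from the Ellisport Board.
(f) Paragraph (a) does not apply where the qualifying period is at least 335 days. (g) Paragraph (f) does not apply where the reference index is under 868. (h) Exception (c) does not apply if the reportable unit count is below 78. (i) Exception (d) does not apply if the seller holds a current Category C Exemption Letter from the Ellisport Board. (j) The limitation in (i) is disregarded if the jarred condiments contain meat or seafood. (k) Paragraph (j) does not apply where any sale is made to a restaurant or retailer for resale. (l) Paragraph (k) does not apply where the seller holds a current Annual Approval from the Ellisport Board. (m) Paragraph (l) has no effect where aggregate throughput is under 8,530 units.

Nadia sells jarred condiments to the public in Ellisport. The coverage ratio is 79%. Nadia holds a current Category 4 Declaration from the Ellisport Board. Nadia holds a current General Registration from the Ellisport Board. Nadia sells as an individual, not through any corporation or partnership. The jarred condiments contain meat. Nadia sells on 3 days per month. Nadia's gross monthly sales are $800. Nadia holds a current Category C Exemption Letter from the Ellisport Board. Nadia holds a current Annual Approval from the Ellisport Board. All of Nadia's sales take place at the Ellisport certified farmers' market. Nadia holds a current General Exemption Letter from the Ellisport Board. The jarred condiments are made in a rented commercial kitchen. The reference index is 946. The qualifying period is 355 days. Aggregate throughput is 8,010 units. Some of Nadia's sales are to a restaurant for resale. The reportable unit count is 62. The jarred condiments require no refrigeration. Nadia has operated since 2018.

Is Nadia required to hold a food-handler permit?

Yes — Nadia must hold a food-handler permit.

All of (a)'s requirements are met (all sales are at a certified farmers' market; the jarred condiments are shelf-stable). However, paragraphs (f)–(g) must be considered: (f) applies — the qualifying period is 355 days, meeting the 335 days threshold. (g), which would lift (f), is not engaged — the reference index is 946, not under 868. (a) is therefore removed.
Exception (b) does not apply: the coverage ratio is 79%, short of 84%.
All of (c)'s requirements are met (the seller is a natural person; a current General Exemption Letter is held). But: (h) is engaged — the reportable unit count is 62, below the 78 limit. So (c) is unavailable.
Exception (d): a current General Registration is held; the number of selling days per month is 3, under the 4 limit — every condition holds. But: (i) operates against (d): a current Category C Exemption Letter is held. (j) operates (the jarred condiments contain meat), but is overridden by (k): (k) operates against (j): some sales are to a restaurant for resale. (l) would limit (k) — a current Annual Approval is held — but (m) sets (l) aside: (m) is engaged — aggregate throughput is 8,010 units, under the 8,530 units limit. Exception (d) does not apply.
Exception (e) fails — the jarred condiments are made in a commercial kitchen, not a home kitchen.
None of the exceptions is available; § 7 applies in full.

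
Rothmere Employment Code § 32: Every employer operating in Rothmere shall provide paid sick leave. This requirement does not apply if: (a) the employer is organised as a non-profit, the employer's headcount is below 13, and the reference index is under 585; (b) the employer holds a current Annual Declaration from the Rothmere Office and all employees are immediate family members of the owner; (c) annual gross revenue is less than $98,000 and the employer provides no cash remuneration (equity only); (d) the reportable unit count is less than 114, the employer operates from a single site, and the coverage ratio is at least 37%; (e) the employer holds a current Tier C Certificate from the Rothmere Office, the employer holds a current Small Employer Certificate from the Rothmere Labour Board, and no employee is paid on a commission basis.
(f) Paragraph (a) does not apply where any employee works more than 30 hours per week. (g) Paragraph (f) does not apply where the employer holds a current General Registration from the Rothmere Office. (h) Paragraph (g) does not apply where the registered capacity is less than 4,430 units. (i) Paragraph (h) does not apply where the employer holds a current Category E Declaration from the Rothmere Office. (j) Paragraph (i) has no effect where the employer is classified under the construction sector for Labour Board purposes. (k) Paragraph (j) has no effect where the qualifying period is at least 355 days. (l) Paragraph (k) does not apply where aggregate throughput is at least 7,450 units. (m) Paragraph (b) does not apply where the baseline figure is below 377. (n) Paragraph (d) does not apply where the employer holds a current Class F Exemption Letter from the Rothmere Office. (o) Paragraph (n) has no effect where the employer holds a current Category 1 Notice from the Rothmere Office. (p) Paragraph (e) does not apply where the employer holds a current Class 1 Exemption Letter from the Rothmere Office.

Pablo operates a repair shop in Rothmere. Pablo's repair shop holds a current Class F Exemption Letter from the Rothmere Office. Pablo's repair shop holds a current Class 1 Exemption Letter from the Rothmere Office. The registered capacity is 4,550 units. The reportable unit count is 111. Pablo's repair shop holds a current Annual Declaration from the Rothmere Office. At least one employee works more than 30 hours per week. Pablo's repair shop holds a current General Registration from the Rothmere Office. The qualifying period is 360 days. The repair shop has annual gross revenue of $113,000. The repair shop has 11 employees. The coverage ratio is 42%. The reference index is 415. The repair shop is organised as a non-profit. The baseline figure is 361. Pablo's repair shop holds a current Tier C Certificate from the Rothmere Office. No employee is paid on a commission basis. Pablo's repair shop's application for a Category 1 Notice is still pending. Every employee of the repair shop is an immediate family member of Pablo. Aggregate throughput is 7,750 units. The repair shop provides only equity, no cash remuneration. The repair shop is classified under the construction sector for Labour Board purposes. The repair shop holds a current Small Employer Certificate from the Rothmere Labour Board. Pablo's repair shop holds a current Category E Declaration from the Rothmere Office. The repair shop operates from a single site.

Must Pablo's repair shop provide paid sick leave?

No — exception (a) applies; Pablo's repair shop is not required to provide paid sick leave.

All of (a)'s requirements are met (the employer is a non-profit; the employer's headcount is 11, below the 13 limit; the reference index is 415, under the 585 limit). As to paragraphs (f)–(l): (f) applies (at least one employee exceeds 30 hours/week), but is overridden by (g): (g) operates — a current General Registration is held. (h) is inapplicable (the registered capacity is 4,550 units, not less than 4,430 units), so (g) stands. Exception (a) stands.
Exception (b)'s conditions are all satisfied: a current Annual Declaration is held; every employee is an immediate family member. But: (m) operates — the baseline figure is 361, below the 377 limit. Exception (b) does not apply.
Exception (c) requires that annual gross revenue is less than $98,000; but annual gross revenue is $113,000, not less than $98,000, so (c) is unavailable.
All of (d)'s requirements are met (the reportable unit count is 111, less than the 114 limit; the employer operates from a single site; the coverage ratio is 42%, meeting the 37% threshold). However, paragraphs (n)–(o) must be considered: (n) is engaged — a current Class F Exemption Letter is held. (o) is not triggered (the Category 1 Notice is not current), so (n) stands. Exception (d) does not apply.
All of (e)'s requirements are met (a current Tier C Certificate is held; a current Small Employer Certificate is held; no employee is paid on commission). But: (p) is triggered — a current Class 1 Exemption Letter is held. Exception (e) does not apply.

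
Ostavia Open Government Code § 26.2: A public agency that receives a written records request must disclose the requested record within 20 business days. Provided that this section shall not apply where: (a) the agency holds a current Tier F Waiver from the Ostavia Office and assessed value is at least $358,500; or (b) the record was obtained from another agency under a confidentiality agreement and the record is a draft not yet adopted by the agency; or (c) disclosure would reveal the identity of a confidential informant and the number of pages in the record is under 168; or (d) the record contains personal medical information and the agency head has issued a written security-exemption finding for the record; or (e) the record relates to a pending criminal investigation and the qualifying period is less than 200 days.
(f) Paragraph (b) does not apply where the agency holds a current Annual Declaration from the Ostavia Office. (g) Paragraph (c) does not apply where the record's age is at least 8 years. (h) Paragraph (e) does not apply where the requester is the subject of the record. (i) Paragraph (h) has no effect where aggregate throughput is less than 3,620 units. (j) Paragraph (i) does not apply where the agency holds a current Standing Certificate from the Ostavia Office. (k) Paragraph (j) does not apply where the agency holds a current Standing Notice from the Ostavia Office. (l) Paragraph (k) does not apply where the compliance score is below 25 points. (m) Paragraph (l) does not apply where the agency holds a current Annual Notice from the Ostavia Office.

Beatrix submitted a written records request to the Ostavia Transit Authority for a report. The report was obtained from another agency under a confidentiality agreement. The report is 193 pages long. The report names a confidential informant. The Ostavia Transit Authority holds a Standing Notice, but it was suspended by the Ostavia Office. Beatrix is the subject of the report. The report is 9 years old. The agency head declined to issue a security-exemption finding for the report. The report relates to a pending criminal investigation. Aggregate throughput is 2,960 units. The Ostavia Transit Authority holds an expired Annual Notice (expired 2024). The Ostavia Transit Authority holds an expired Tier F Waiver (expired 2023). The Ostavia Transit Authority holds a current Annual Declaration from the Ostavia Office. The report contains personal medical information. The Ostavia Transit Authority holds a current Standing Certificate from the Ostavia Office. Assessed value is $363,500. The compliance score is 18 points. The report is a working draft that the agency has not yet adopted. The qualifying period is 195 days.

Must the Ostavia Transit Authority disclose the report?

Yes — the Ostavia Transit Authority must disclose the report.

Exception (a) requires that the agency holds a current Tier F Waiver from the Ostavia Office; but no current Tier F Waiver is held, so (a) is unavailable.
Exception (b) is satisfied on its face — the report was obtained under a confidentiality agreement; the report is an unadopted draft. But applying paragraph (f): (f) applies — a current Annual Declaration is held. So (b) is unavailable.
Exception (c) requires that the number of pages in the record is under 168; but the number of pages in the record is 193, not under 168, so (c) is unavailable.
Exception (d) requires that the agency head has issued a written security-exemption finding for the record; but the agency head declined to issue a security-exemption finding, so (d) is unavailable.
Exception (e): the report relates to a pending investigation; the qualifying period is 195 days, less than the 200 days limit — every condition holds. But applying paragraphs (h)–(m): (h) is engaged — Beatrix is the subject of the report. (i) applies (aggregate throughput is 2,960 units, less than the 3,620 units limit), but is displaced by (j): (j) applies — a current Standing Certificate is held. (k) is inapplicable (the Standing Notice is not current), so (j) stands. (e) is therefore removed.
Every exception is unavailable, so the rule governs.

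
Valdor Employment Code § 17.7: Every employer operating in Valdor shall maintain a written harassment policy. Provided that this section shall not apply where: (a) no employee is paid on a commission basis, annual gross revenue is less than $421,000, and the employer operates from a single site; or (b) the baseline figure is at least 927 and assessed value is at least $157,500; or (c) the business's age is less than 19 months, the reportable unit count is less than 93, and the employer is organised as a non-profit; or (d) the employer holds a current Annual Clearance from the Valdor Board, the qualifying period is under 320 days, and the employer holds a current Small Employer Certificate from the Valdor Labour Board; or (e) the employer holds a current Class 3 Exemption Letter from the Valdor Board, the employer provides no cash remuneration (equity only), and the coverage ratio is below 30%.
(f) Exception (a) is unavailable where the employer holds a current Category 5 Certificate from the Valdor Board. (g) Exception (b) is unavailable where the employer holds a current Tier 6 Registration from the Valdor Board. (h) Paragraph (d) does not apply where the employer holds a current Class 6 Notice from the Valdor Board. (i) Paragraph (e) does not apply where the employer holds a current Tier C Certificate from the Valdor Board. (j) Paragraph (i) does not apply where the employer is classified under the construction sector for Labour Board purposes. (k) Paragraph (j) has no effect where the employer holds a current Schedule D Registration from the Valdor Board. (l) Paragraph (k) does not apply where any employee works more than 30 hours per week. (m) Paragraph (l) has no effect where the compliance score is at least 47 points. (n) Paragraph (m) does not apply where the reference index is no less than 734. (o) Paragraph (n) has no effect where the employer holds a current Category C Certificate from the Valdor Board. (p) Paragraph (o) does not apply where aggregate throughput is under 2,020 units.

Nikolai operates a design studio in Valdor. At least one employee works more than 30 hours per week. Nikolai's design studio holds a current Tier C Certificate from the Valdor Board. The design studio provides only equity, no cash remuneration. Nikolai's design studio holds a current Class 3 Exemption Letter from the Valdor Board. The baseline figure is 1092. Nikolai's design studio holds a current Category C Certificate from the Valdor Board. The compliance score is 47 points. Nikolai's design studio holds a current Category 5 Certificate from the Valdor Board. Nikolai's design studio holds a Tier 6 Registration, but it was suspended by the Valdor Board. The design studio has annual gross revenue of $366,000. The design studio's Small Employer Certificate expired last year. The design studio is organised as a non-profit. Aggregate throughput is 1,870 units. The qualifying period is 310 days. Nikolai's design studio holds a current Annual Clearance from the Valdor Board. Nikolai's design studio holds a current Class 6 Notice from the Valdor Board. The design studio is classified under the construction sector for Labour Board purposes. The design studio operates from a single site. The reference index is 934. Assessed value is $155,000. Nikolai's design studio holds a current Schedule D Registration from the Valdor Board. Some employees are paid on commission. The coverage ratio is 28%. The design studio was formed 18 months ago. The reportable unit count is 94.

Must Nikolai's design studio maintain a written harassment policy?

No — exception (e) applies; Nikolai's design studio is not required to maintain a written harassment policy.

Exception (a) fails — some employees are paid on commission.
Exception (b) fails — assessed value is $155,000, short of $157,500.
Exception (c) fails — the reportable unit count is 94, not less than 93.
Exception (d) fails — the Small Employer Certificate has expired.
Exception (e) is satisfied on its face — a current Class 3 Exemption Letter is held; remuneration is equity-only; the coverage ratio is 28%, below the 30% limit. Considering the limiting provisions: (i) applies (a current Tier C Certificate is held), but is overridden by (j): (j) operates against (i): the design studio is classified under the construction sector. (k) would limit (j) — a current Schedule D Registration is held — but (l) sets (k) aside: (l) is triggered — at least one employee exceeds 30 hours/week. (m) is triggered (the compliance score is 47 points, meeting the 47 points threshold), but is displaced by (n): (n) operates — the reference index is 934, meeting the 734 threshold. (o) would limit (n) — a current Category C Certificate is held — but (p) sets (o) aside: (p) operates against (o): aggregate throughput is 1,870 units, under the 2,020 units limit. So (e) applies.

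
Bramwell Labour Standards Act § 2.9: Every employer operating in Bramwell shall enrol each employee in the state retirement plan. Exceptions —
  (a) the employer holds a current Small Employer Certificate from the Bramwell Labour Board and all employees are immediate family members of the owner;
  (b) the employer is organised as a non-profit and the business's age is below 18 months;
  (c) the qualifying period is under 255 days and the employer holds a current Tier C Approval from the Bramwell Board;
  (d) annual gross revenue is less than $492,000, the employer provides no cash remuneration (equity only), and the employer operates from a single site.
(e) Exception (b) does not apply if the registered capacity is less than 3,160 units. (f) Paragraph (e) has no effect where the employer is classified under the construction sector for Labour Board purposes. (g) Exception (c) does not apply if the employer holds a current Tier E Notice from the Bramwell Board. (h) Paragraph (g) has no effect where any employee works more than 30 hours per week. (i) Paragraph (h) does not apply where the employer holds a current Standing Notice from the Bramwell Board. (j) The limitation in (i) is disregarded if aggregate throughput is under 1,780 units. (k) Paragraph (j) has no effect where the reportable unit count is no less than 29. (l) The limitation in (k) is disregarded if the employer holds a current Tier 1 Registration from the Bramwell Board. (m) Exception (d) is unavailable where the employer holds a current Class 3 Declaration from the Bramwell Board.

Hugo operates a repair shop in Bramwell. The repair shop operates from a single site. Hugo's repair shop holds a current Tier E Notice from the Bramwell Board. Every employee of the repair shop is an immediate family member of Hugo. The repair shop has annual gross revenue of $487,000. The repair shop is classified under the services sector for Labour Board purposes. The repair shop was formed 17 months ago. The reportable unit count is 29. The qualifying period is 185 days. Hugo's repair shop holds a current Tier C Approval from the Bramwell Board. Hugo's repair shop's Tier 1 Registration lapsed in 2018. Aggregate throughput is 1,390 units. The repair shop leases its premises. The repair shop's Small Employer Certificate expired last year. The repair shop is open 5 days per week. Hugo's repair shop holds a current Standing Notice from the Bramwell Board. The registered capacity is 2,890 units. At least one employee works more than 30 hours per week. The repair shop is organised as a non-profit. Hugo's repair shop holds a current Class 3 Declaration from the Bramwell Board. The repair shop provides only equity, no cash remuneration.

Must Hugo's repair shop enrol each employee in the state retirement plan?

Yes — Hugo's repair shop must enrol each employee in the state retirement plan.

Exception (a) does not apply: the Small Employer Certificate has expired.
Exception (b): the employer is a non-profit; the business's age is 17 months, below the 18 months limit — every condition holds. But: (e) operates — the registered capacity is 2,890 units, less than the 3,160 units limit. (f) is inapplicable (the repair shop is classified under the services sector), so (e) stands. Exception (b) does not apply.
Exception (c)'s conditions are all satisfied: the qualifying period is 185 days, under the 255 days limit; a current Tier C Approval is held. But: (g) operates against (c): a current Tier E Notice is held. (h) is triggered (at least one employee exceeds 30 hours/week), but yields to (i): (i) is triggered — a current Standing Notice is held. (j) would limit (i) — aggregate throughput is 1,390 units, under the 1,780 units limit — but (k) sets (j) aside: (k) operates against (j): the reportable unit count is 29, meeting the 29 threshold. (l) is not triggered (there is no Tier 1 Registration in force), so (k) stands. So (c) is unavailable.
Exception (d)'s conditions are all satisfied: annual gross revenue is $487,000, less than the $492,000 limit; remuneration is equity-only; the employer operates from a single site. However, paragraph (m) must be considered: (m) operates against (d): a current Class 3 Declaration is held. Exception (d) does not apply.
None of the exceptions is available; § 2.9 applies in full.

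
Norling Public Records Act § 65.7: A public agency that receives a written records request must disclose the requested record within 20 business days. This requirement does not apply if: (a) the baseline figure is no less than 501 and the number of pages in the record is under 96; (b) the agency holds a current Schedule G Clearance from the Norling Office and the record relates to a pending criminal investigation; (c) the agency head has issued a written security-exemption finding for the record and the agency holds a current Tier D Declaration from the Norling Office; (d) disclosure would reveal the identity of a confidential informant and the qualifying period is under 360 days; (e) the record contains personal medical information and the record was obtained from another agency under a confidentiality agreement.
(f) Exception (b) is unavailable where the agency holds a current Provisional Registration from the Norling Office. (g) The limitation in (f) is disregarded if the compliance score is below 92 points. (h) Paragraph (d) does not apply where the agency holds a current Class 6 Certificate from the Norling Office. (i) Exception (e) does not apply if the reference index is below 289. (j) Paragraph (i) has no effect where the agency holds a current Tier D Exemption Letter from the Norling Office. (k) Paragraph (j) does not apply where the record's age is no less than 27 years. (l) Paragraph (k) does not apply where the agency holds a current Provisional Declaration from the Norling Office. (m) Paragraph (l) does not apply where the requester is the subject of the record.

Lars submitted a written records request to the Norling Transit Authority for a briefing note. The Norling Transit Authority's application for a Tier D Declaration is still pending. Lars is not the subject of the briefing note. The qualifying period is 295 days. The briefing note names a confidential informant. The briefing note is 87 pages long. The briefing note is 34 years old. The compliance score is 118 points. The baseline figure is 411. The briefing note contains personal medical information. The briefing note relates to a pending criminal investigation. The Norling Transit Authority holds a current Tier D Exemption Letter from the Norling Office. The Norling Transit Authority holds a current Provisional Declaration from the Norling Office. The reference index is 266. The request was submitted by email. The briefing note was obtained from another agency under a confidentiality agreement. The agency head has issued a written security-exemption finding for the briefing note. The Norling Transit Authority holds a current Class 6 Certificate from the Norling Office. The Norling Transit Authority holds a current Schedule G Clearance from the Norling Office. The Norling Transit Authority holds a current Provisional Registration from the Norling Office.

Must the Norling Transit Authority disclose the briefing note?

No — exception (e) applies; the Norling Transit Authority is not required to disclose the briefing note.

Exception (a) fails — the baseline figure is 411, short of 501.
All of (b)'s requirements are met (a current Schedule G Clearance is held; the briefing note relates to a pending investigation). Turning to paragraphs (f)–(g): (f) operates against (b): a current Provisional Registration is held. (g) does not operate here (the compliance score is 118 points, not below 92 points), so (f) stands. Exception (b) does not apply.
Exception (c) fails — the Tier D Declaration is not current.
Exception (d): the briefing note names a confidential informant; the qualifying period is 295 days, under the 360 days limit — every condition holds. Turning to paragraph (h): (h) is triggered — a current Class 6 Certificate is held. (d) is therefore removed.
All of (e)'s requirements are met (the briefing note contains personal medical information; the briefing note was obtained under a confidentiality agreement). Considering the limiting provisions: (i) is triggered (the reference index is 266, below the 289 limit), but is overridden by (j): (j) operates — a current Tier D Exemption Letter is held. (k) would limit (j) — the record's age is 34 years, meeting the 27 years threshold — but (l) sets (k) aside: (l) is engaged — a current Provisional Declaration is held. (m), which would lift (l), is not triggered — Lars is not the subject of the briefing note. Exception (e) stands.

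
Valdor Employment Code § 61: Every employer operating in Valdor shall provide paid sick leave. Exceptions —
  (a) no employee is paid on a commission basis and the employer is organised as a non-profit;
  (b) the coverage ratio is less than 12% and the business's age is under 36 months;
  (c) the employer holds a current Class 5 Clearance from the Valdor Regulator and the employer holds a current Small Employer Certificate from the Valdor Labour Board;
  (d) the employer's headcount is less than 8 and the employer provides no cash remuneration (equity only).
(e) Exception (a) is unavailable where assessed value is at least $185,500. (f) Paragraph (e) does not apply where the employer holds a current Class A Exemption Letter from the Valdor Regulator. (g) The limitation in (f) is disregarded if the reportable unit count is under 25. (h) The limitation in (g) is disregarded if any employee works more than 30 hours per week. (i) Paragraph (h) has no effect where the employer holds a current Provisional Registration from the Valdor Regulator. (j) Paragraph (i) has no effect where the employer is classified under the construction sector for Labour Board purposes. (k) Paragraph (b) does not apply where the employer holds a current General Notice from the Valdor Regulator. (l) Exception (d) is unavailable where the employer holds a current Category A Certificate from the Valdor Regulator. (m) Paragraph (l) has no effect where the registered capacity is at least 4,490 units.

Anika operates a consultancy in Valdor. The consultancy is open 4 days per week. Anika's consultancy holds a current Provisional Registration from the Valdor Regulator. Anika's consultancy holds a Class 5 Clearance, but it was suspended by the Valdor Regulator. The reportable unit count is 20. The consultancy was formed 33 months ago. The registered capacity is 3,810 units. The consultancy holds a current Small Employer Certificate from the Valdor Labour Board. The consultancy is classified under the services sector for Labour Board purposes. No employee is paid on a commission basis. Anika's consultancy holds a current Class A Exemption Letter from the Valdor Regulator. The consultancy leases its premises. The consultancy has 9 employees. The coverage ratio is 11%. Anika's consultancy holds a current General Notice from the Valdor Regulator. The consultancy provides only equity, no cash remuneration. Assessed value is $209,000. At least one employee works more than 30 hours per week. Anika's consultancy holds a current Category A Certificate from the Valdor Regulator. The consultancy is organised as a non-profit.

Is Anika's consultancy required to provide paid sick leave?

Exception (a) is satisfied on its face — no employee is paid on commission; the employer is a non-profit. However, paragraphs (e)–(j) must be considered: (e) operates against (a): assessed value is $209,000, meeting the $185,500 threshold. (f) applies (a current Class A Exemption Letter is held), but is overridden by (g): (g) is engaged — the reportable unit count is 20, under the 25 limit. (h) would limit (g) — at least one employee exceeds 30 hours/week — but (i) sets (h) aside: (i) operates against (h): a current Provisional Registration is held. (j), which would lift (i), is not engaged — the consultancy is classified under the services sector. (a) is therefore removed.
All of (b)'s requirements are met (the coverage ratio is 11%, less than the 12% limit; the business's age is 33 months, under the 36 months limit). But applying paragraph (k): (k) operates against (b): a current General Notice is held. So (b) is unavailable.
Exception (c) does not apply: the Class 5 Clearance is not current.
Exception (d) fails — the employer's headcount is 9, not less than 8.
Every exception is unavailable, so the rule governs.

Yes — Anika's consultancy must provide paid sick leave.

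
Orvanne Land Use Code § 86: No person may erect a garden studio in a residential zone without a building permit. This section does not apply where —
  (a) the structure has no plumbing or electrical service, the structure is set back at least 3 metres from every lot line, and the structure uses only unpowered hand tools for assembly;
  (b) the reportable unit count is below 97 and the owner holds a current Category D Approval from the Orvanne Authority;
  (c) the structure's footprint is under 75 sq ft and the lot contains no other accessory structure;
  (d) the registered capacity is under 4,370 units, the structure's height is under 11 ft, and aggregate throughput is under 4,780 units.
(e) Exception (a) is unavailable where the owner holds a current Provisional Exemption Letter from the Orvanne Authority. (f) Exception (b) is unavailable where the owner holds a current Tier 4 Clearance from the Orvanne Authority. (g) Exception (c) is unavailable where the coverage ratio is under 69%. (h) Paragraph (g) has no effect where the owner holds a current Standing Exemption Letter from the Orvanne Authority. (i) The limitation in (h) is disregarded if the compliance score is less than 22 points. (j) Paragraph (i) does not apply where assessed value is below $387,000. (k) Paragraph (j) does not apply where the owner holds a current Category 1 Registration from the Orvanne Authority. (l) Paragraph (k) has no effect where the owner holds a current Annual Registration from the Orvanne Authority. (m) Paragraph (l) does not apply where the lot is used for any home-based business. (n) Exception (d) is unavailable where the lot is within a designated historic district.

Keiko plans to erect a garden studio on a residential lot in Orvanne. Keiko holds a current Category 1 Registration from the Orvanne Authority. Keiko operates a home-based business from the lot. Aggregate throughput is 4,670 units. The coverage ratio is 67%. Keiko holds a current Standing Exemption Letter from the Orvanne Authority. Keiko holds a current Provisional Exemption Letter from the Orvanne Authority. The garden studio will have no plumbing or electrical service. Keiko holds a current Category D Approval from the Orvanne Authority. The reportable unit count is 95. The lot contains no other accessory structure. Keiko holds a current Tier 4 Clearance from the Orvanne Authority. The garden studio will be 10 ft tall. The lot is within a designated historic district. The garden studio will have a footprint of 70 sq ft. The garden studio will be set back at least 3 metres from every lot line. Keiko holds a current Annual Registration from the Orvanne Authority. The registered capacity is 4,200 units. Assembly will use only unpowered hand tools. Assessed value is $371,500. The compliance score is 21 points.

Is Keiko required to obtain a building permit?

Yes — Keiko must obtain a building permit.

Exception (a): there is no plumbing or electrical service; the setback is at least 3 m on every side; assembly uses only hand tools — every condition holds. But applying paragraph (e): (e) applies — a current Provisional Exemption Letter is held. (a) is therefore removed.
Exception (b)'s conditions are all satisfied: the reportable unit count is 95, below the 97 limit; a current Category D Approval is held. But applying paragraph (f): (f) is triggered — a current Tier 4 Clearance is held. Exception (b) does not apply.
Exception (c) is satisfied on its face — the structure's footprint is 70 sq ft, under the 75 sq ft limit; the lot has no other accessory structure. However, paragraphs (g)–(m) must be considered: (g) is engaged — the coverage ratio is 67%, under the 69% limit. (h) is engaged (a current Standing Exemption Letter is held), but is set aside by (i): (i) is engaged — the compliance score is 21 points, less than the 22 points limit. (j) would limit (i) — assessed value is $371,500, below the $387,000 limit — but (k) sets (j) aside: (k) operates against (j): a current Category 1 Registration is held. (l) operates (a current Annual Registration is held), but is displaced by (m): (m) operates against (l): a home-based business operates on the lot. Exception (c) does not apply.
All of (d)'s requirements are met (the registered capacity is 4,200 units, under the 4,370 units limit; the structure's height is 10 ft, under the 11 ft limit; aggregate throughput is 4,670 units, under the 4,780 units limit). However, paragraph (n) must be considered: (n) operates against (d): the lot is in a historic district. Exception (d) does not apply.
None of the exceptions is available; § 86 applies in full.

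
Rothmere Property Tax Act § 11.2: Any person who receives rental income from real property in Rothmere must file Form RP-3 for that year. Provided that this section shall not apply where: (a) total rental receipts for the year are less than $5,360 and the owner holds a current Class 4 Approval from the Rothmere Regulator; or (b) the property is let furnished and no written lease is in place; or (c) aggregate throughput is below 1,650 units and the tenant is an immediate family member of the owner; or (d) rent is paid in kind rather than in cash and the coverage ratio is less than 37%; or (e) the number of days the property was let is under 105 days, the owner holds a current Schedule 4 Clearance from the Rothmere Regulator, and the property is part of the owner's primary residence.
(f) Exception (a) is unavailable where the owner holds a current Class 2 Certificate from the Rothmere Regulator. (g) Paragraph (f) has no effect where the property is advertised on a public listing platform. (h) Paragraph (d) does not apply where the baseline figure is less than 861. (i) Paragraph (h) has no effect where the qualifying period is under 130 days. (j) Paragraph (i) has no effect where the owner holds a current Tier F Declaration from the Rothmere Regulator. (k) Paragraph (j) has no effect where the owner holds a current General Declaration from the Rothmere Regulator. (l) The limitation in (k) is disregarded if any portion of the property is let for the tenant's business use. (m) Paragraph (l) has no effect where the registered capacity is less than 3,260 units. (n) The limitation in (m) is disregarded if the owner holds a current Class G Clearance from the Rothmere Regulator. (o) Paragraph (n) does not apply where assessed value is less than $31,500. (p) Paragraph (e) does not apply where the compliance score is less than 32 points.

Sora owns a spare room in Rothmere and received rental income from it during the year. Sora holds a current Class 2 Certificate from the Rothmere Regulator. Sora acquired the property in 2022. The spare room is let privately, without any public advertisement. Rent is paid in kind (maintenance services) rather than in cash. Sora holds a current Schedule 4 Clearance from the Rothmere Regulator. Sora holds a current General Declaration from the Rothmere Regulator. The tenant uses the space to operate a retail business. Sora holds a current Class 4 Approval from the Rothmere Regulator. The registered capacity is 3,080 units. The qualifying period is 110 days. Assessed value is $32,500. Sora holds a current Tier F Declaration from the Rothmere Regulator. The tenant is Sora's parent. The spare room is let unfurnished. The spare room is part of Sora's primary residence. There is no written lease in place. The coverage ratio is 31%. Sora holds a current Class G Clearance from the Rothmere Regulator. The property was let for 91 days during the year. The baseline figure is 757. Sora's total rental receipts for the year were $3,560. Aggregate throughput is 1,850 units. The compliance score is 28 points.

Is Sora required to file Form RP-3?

Yes — Sora must file Form RP-3.

Exception (a)'s conditions are all satisfied: total rental receipts for the year are $3,560, less than the $5,360 limit; a current Class 4 Approval is held. Turning to paragraphs (f)–(g): (f) applies — a current Class 2 Certificate is held. (g) is not triggered (the property is let privately without advertisement), so (f) stands. Exception (a) does not apply.
Exception (b) fails — the property is let unfurnished.
Exception (c) requires that aggregate throughput is below 1,650 units; but aggregate throughput is 1,850 units, not below 1,650 units, so (c) is unavailable.
Exception (d)'s conditions are all satisfied: rent is paid in kind; the coverage ratio is 31%, less than the 37% limit. However, paragraphs (h)–(o) must be considered: (h) operates against (d): the baseline figure is 757, less than the 861 limit. (i) would limit (h) — the qualifying period is 110 days, under the 130 days limit — but (j) sets (i) aside: (j) operates against (i): a current Tier F Declaration is held. (k) would limit (j) — a current General Declaration is held — but (l) sets (k) aside: (l) operates against (k): the space is let for business use. (m) operates (the registered capacity is 3,080 units, less than the 3,260 units limit), but is overridden by (n): (n) operates against (m): a current Class G Clearance is held. (o), which would lift (n), is inapplicable — assessed value is $32,500, not less than $31,500. (d) is therefore removed.
Exception (e) is satisfied on its face — the number of days the property was let is 91 days, under the 105 days limit; a current Schedule 4 Clearance is held; the spare room is part of the primary residence. Turning to paragraph (p): (p) is engaged — the compliance score is 28 points, less than the 32 points limit. So (e) is unavailable.
No exception applies. The general rule governs.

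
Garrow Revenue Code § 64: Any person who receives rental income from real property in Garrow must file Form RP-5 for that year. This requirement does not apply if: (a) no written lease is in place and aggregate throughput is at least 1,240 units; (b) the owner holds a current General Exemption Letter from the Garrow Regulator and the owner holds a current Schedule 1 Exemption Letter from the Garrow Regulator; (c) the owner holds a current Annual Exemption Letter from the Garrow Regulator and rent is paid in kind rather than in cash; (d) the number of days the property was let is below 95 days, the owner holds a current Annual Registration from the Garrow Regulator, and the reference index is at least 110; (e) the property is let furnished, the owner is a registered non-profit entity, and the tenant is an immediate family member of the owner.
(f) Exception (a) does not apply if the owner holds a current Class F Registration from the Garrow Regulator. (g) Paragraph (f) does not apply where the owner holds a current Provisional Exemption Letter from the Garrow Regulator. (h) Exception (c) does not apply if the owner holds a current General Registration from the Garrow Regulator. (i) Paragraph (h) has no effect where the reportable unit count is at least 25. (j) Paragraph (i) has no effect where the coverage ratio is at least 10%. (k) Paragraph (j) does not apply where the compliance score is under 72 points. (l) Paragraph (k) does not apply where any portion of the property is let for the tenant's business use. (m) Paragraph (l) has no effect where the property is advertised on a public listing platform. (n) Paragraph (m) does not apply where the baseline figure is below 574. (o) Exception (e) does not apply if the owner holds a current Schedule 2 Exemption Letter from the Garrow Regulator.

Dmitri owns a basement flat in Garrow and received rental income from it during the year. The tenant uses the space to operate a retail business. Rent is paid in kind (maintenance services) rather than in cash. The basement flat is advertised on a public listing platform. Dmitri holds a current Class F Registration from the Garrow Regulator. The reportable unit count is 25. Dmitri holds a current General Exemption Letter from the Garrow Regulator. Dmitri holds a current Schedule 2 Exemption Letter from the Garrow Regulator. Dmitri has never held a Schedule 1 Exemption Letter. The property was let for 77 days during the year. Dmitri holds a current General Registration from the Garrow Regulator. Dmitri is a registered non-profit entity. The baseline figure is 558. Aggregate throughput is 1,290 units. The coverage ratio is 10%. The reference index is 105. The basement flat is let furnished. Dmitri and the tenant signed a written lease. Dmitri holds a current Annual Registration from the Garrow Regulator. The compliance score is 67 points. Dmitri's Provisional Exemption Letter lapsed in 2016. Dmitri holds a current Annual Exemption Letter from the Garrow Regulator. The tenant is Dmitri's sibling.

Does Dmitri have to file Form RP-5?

Yes — Dmitri must file Form RP-5.

Exception (a) fails — a written lease is in place.
Exception (b) fails — there is no Schedule 1 Exemption Letter in force.
Exception (c): a current Annual Exemption Letter is held; rent is paid in kind — every condition holds. Turning to paragraphs (h)–(n): (h) is triggered — a current General Registration is held. (i) would limit (h) — the reportable unit count is 25, meeting the 25 threshold — but (j) sets (i) aside: (j) operates — the coverage ratio is 10%, meeting the 10% threshold. (k) would limit (j) — the compliance score is 67 points, under the 72 points limit — but (l) sets (k) aside: (l) is triggered — the space is let for business use. (m) would limit (l) — the property is publicly advertised — but (n) sets (m) aside: (n) is triggered — the baseline figure is 558, below the 574 limit. Exception (c) does not apply.
Exception (d) requires that the reference index is at least 110; but the reference index is 105, short of 110, so (d) is unavailable.
All of (e)'s requirements are met (the property is let furnished; Dmitri is a registered non-profit; the tenant is an immediate family member). However, paragraph (o) must be considered: (o) operates against (e): a current Schedule 2 Exemption Letter is held. Exception (e) does not apply.
No exception displaces § 64.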